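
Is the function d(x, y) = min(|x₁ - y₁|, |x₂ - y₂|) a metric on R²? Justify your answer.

No. d fails identity of indiscernibles: take x = (-1, 0) and y = (-1, 4). Then d(x,y) = min(|-1 - (-1)|, |0 - 4|) = min(0, 4) = 0, yet x ≠ y.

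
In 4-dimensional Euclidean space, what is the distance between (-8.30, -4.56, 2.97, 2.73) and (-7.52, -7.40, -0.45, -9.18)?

√(Σ(x_i - y_i)²) = √((-8.3 - (-7.52))² + (-4.56 - (-7.4))² + (2.97 - (-0.45))² + (2.73 - (-9.18))²)
= √((-0.78)² + 2.84² + 3.42² + 11.91²) = √(0.6084 + 8.0656 + 11.6964 + 141.8481) = √162.2185 ≈ 12.7365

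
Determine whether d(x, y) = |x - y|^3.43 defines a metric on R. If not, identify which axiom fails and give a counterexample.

No. d(x,y) = |x-y|^3.43 fails the triangle inequality since p = 3.43 > 1. Counterexample: x = 3, y = 6, z = 12. d(x,z) = |3 - 12|^3.43 = 9^3.43 ≈ 1875.2182, but d(x,y) + d(y,z) = 3^3.43 + 6^3.43 ≈ 43.3038 + 466.7226 = 510.0264. Since 1875.2182 > 510.0264, the triangle inequality is violated.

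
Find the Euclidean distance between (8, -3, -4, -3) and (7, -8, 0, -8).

√(Σ(x_i - y_i)²) = √((8 - 7)² + (-3 - (-8))² + (-4 - 0)² + (-3 - (-8))²)
= √(1² + 5² + (-4)² + 5²) = √(1 + 25 + 16 + 25) = √67 ≈ 8.1854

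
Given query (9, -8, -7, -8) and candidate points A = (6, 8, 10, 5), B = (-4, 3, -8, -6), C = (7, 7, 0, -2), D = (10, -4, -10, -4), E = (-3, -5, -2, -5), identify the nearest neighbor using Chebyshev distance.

Distances: d(A) = 17, d(B) = 13, d(C) = 15, d(D) = 4, d(E) = 12. Nearest: D = (10, -4, -10, -4) with distance 4.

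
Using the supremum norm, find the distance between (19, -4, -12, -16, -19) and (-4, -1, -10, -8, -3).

max(|x_i - y_i|) = max(|19 - (-4)|, |-4 - (-1)|, |-12 - (-10)|, |-16 - (-8)|, |-19 - (-3)|) = max(23, 3, 2, 8, 16) = 23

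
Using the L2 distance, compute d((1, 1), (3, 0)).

(Σ|x_i - y_i|^2)^(1/2) = (|1 - 3|^2 + |1 - 0|^2)^(1/2)
= (2^2 + 1^2)^(1/2) = (4 + 1)^(1/2) = (5)^(1/2) ≈ 2.2361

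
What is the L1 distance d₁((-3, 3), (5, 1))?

Σ|x_i - y_i| = |-3 - 5| + |3 - 1| = 8 + 2 = 10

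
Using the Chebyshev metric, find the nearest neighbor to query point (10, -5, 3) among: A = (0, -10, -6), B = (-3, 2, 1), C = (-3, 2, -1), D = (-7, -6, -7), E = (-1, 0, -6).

Distances: d(A) = 10, d(B) = 13, d(C) = 13, d(D) = 17, d(E) = 11. Nearest: A = (0, -10, -6) with distance 10.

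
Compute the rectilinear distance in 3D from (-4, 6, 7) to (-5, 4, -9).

Σ|x_i - y_i| = |-4 - (-5)| + |6 - 4| + |7 - (-9)| = 1 + 2 + 16 = 19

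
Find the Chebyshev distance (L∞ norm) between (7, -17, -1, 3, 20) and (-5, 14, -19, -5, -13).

max(|x_i - y_i|) = max(|7 - (-5)|, |-17 - 14|, |-1 - (-19)|, |3 - (-5)|, |20 - (-13)|) = max(12, 31, 18, 8, 33) = 33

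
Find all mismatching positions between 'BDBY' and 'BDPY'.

Differing positions: 3. Hamming distance = 1.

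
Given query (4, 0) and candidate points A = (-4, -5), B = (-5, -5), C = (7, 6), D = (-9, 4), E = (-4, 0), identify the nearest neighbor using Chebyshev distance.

Distances: d(A) = 8, d(B) = 9, d(C) = 6, d(D) = 13, d(E) = 8. Nearest: C = (7, 6) with distance 6.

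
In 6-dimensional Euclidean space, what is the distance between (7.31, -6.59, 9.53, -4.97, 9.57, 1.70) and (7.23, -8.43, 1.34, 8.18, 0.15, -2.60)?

√(Σ(x_i - y_i)²) = √((7.31 - 7.23)² + (-6.59 - (-8.43))² + (9.53 - 1.34)² + (-4.97 - 8.18)² + (9.57 - 0.15)² + (1.7 - (-2.6))²)
= √(0.08² + 1.84² + 8.19² + (-13.15)² + 9.42² + 4.3²) = √(0.0064 + 3.3856 + 67.0761 + 172.9225 + 88.7364 + 18.49) = √350.617 ≈ 18.7248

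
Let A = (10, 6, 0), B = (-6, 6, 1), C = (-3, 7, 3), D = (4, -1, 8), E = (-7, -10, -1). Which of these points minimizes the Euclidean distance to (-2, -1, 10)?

Distances: d(A) ≈ 17.1172, d(B) ≈ 12.083, d(C) ≈ 10.6771, d(D) ≈ 6.3246, d(E) ≈ 15.0665. Nearest: D = (4, -1, 8) with distance 6.3246.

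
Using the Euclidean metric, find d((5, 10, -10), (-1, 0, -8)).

√(Σ(x_i - y_i)²) = √((5 - (-1))² + (10 - 0)² + (-10 - (-8))²)
= √(6² + 10² + (-2)²) = √(36 + 100 + 4) = √140 ≈ 11.8322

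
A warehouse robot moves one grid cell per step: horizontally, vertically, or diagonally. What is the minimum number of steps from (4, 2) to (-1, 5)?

max(|x_i - y_i|) = max(|4 - (-1)|, |2 - 5|) = max(5, 3) = 5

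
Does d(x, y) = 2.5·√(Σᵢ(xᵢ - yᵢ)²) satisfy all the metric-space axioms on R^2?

Yes. The L2 (Euclidean) norm induces a metric on R^2, and multiplying a metric by a positive constant 2.5 > 0 preserves all four axioms: non-negativity (2.5·||x-y|| ≥ 0), identity (2.5·||x-y|| = 0 ⟺ ||x-y|| = 0 ⟺ x = y), symmetry (||x-y|| = ||y-x||), and the triangle inequality (2.5·||x-z|| ≤ 2.5·||x-y|| + 2.5·||y-z||). So d is a metric.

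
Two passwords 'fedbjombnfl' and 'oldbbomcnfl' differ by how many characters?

Differing positions: 1, 2, 5, 8. Hamming distance = 4.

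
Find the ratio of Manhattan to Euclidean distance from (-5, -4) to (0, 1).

L1 = |-5 - 0| + |-4 - 1| = 5 + 5 = 10
L2 = √(5² + 5²) = √50 ≈ 7.0711
L1 ≥ L2 always (equality iff movement is along one axis); L1 > L2 here.
Ratio L1/L2 = 10/√50 ≈ 1.4142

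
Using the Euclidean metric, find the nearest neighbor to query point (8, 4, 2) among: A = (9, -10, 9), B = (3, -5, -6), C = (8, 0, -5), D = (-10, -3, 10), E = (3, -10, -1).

Distances: d(A) ≈ 15.6844, d(B) ≈ 13.0384, d(C) ≈ 8.0623, d(D) ≈ 20.9045, d(E) ≈ 15.1658. Nearest: C = (8, 0, -5) with distance 8.0623.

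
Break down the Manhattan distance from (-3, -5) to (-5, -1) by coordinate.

Σ|x_i - y_i| = |-3 - (-5)| + |-5 - (-1)| = 2 + 4 = 6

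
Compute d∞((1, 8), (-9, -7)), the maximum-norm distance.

max(|x_i - y_i|) = max(|1 - (-9)|, |8 - (-7)|) = max(10, 15) = 15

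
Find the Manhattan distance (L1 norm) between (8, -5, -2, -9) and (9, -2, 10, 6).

Σ|x_i - y_i| = |8 - 9| + |-5 - (-2)| + |-2 - 10| + |-9 - 6| = 1 + 3 + 12 + 15 = 31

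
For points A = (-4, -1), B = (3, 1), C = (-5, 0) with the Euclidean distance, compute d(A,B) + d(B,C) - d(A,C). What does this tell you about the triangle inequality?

d(A,B) = √(7² + 2²) = √53 ≈ 7.2801, d(B,C) = √(8² + 1²) = √65 ≈ 8.0623, d(A,C) = √(1² + 1²) = √2 ≈ 1.4142.
d(A,B) + d(B,C) - d(A,C) = 7.2801 + 8.0623 - 1.4142 = 15.3424 - 1.4142 = 13.9282 (to 4 decimal places). This is ≥ 0, so the triangle inequality holds for these points.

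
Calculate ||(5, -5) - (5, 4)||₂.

√(Σ(x_i - y_i)²) = √((5 - 5)² + (-5 - 4)²)
= √(0² + (-9)²) = √(0 + 81) = √81 = 9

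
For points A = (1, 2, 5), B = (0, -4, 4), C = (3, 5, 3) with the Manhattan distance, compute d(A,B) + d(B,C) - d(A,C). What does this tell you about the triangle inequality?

d(A,B) = 1 + 6 + 1 = 8, d(B,C) = 3 + 9 + 1 = 13, d(A,C) = 2 + 3 + 2 = 7.
d(A,B) + d(B,C) - d(A,C) = 8 + 13 - 7 = 21 - 7 = 14. This is ≥ 0, so the triangle inequality holds for these points.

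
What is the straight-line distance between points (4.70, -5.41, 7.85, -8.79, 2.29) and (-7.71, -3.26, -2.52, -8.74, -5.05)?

√(Σ(x_i - y_i)²) = √((4.7 - (-7.71))² + (-5.41 - (-3.26))² + (7.85 - (-2.52))² + (-8.79 - (-8.74))² + (2.29 - (-5.05))²)
= √(12.41² + (-2.15)² + 10.37² + (-0.05)² + 7.34²) = √(154.0081 + 4.6225 + 107.5369 + 0.0025 + 53.8756) = √320.0456 ≈ 17.8898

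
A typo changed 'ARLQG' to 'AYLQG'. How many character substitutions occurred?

Differing positions: 2. Hamming distance = 1.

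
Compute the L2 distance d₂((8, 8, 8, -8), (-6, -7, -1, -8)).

√(Σ(x_i - y_i)²) = √((8 - (-6))² + (8 - (-7))² + (8 - (-1))² + (-8 - (-8))²)
= √(14² + 15² + 9² + 0²) = √(196 + 225 + 81 + 0) = √502 ≈ 22.4054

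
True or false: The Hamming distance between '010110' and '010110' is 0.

Differing positions: none. Hamming distance = 0, so the claim is true.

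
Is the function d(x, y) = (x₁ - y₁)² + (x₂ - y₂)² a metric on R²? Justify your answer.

No. The squared Euclidean distance fails the triangle inequality. Counterexample: x = (0, 0), y = (2, 3), z = (4, 6). d(x,z) = 4² + 6² = 52, but d(x,y) + d(y,z) = (2² + 3²) + (2² + 3²) = 13 + 13 = 26. Since 52 > 26, the triangle inequality is violated. (Note: √d, the ordinary Euclidean distance, IS a metric.)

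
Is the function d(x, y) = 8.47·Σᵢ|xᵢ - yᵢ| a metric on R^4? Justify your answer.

Yes. The L1 (Manhattan) norm induces a metric on R^4, and multiplying a metric by a positive constant 8.47 > 0 preserves all four axioms: non-negativity (8.47·||x-y|| ≥ 0), identity (8.47·||x-y|| = 0 ⟺ ||x-y|| = 0 ⟺ x = y), symmetry (||x-y|| = ||y-x||), and the triangle inequality (8.47·||x-z|| ≤ 8.47·||x-y|| + 8.47·||y-z||). So d is a metric.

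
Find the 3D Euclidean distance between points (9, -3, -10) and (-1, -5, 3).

√(Σ(x_i - y_i)²) = √((9 - (-1))² + (-3 - (-5))² + (-10 - 3)²)
= √(10² + 2² + (-13)²) = √(100 + 4 + 169) = √273 ≈ 16.5227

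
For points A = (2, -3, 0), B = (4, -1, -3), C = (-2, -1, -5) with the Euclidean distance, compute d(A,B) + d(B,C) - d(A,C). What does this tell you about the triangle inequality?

d(A,B) = √(2² + 2² + 3²) = √17 ≈ 4.1231, d(B,C) = √(6² + 0² + 2²) = √40 ≈ 6.3246, d(A,C) = √(4² + 2² + 5²) = √45 ≈ 6.7082.
d(A,B) + d(B,C) - d(A,C) = 4.1231 + 6.3246 - 6.7082 = 10.4477 - 6.7082 = 3.7395 (to 4 decimal places). This is ≥ 0, so the triangle inequality holds for these points.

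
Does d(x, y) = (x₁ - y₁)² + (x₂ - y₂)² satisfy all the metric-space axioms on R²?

No. The squared Euclidean distance fails the triangle inequality. Counterexample: x = (0, 0), y = (2, 5), z = (4, 10). d(x,z) = 4² + 10² = 116, but d(x,y) + d(y,z) = (2² + 5²) + (2² + 5²) = 29 + 29 = 58. Since 116 > 58, the triangle inequality is violated. (Note: √d, the ordinary Euclidean distance, IS a metric.)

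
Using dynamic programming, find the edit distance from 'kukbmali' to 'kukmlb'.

Let D[i][j] be the edit distance between the first i characters of 'kukbmali' and the first j characters of 'kukmlb', with D[i][0] = i, D[0][j] = j, and D[i][j] = D[i-1][j-1] if the characters match, else 1 + min(D[i-1][j], D[i][j-1], D[i-1][j-1]). Filling the table (rows: prefixes of 'kukbmali', columns: prefixes of 'kukmlb'):
     ε  k  u  k  m  l  b
  ε  0  1  2  3  4  5  6
  k  1  0  1  2  3  4  5
  u  2  1  0  1  2  3  4
  k  3  2  1  0  1  2  3
  b  4  3  2  1  1  2  2
  m  5  4  3  2  1  2  3
  a  6  5  4  3  2  2  3
  l  7  6  5  4  3  2  3
  i  8  7  6  5  4  3  3
The bottom-right entry gives D[8][6] = 3, so no sequence of fewer than 3 edits works. Backtracking through the table gives one optimal edit sequence (3 edits):
  kukbmali → kukmali (del b @4)
  kukmali → kukmli (del a @5)
  kukmli → kukmlb (sub i→b @6)
Edit distance = 3.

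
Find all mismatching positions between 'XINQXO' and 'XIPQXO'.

Differing positions: 3. Hamming distance = 1.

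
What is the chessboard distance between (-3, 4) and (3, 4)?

max(|x_i - y_i|) = max(|-3 - 3|, |4 - 4|) = max(6, 0) = 6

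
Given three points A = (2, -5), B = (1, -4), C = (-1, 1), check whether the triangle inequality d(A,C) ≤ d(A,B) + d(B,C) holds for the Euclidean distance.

d(A,B) = √(1² + 1²) = √2 ≈ 1.4142, d(B,C) = √(2² + 5²) = √29 ≈ 5.3852, d(A,C) = √(3² + 6²) = √45 ≈ 6.7082.
d(A,C) ≈ 6.7082 ≤ 1.4142 + 5.3852 = 6.7994. Triangle inequality is satisfied.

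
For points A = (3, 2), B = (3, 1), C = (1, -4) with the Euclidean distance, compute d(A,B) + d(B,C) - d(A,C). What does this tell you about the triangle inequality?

d(A,B) = √(0² + 1²) = √1 = 1, d(B,C) = √(2² + 5²) = √29 ≈ 5.3852, d(A,C) = √(2² + 6²) = √40 ≈ 6.3246.
d(A,B) + d(B,C) - d(A,C) = 1 + 5.3852 - 6.3246 = 6.3852 - 6.3246 = 0.0606 (to 4 decimal places). This is ≥ 0, so the triangle inequality holds for these points.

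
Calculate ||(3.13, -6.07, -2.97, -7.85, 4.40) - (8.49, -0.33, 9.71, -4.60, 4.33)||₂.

√(Σ(x_i - y_i)²) = √((3.13 - 8.49)² + (-6.07 - (-0.33))² + (-2.97 - 9.71)² + (-7.85 - (-4.6))² + (4.4 - 4.33)²)
= √((-5.36)² + (-5.74)² + (-12.68)² + (-3.25)² + 0.07²) = √(28.7296 + 32.9476 + 160.7824 + 10.5625 + 0.0049) = √233.027 ≈ 15.2652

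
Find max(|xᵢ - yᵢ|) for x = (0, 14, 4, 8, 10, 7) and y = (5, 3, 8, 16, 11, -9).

max(|x_i - y_i|) = max(|0 - 5|, |14 - 3|, |4 - 8|, |8 - 16|, |10 - 11|, |7 - (-9)|) = max(5, 11, 4, 8, 1, 16) = 16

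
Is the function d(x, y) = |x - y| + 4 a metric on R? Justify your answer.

No. d fails identity of indiscernibles (specifically d(x,x) = 0): d(3, 3) = |3 - 3| + 4 = 0 + 4 = 4 ≠ 0.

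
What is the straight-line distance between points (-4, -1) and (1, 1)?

√(Σ(x_i - y_i)²) = √((-4 - 1)² + (-1 - 1)²)
= √((-5)² + (-2)²) = √(25 + 4) = √29 ≈ 5.3852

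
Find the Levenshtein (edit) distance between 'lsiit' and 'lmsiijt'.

Let D[i][j] be the edit distance between the first i characters of 'lsiit' and the first j characters of 'lmsiijt', with D[i][0] = i, D[0][j] = j, and D[i][j] = D[i-1][j-1] if the characters match, else 1 + min(D[i-1][j], D[i][j-1], D[i-1][j-1]). Filling the table (rows: prefixes of 'lsiit', columns: prefixes of 'lmsiijt'):
     ε  l  m  s  i  i  j  t
  ε  0  1  2  3  4  5  6  7
  l  1  0  1  2  3  4  5  6
  s  2  1  1  1  2  3  4  5
  i  3  2  2  2  1  2  3  4
  i  4  3  3  3  2  1  2  3
  t  5  4  4  4  3  2  2  2
The bottom-right entry gives D[5][7] = 2, so no sequence of fewer than 2 edits works. Backtracking through the table gives one optimal edit sequence (2 edits):
  lsiit → lmsiit (ins m @2)
  lmsiit → lmsiijt (ins j @6)
Edit distance = 2.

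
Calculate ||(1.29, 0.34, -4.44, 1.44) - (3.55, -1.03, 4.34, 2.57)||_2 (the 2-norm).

(Σ|x_i - y_i|^2)^(1/2) = (|1.29 - 3.55|^2 + |0.34 - (-1.03)|^2 + |-4.44 - 4.34|^2 + |1.44 - 2.57|^2)^(1/2)
= (2.26^2 + 1.37^2 + 8.78^2 + 1.13^2)^(1/2) = (5.1076 + 1.8769 + 77.0884 + 1.2769)^(1/2) = (85.3498)^(1/2) ≈ 9.2385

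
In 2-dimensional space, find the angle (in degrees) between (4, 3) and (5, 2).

With u = (4, 3), v = (5, 2):
u·v = 4·5 + 3·2 = 20 + 6 = 26.
|u| = √(4² + 3²) = √25, |v| = √(5² + 2²) = √29, so |u||v| = √(25·29) = √725.
cos θ = (u·v)/(|u||v|) = 26/√725 ≈ 0.965616
θ = arccos(0.965616) ≈ 15.07°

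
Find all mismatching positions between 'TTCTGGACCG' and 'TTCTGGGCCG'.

Differing positions: 7. Hamming distance = 1.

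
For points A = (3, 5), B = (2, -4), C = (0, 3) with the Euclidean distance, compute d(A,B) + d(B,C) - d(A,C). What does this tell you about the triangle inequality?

d(A,B) = √(1² + 9²) = √82 ≈ 9.0554, d(B,C) = √(2² + 7²) = √53 ≈ 7.2801, d(A,C) = √(3² + 2²) = √13 ≈ 3.6056.
d(A,B) + d(B,C) - d(A,C) = 9.0554 + 7.2801 - 3.6056 = 16.3355 - 3.6056 = 12.7299 (to 4 decimal places). This is ≥ 0, so the triangle inequality holds for these points.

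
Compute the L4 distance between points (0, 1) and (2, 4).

(Σ|x_i - y_i|^4)^(1/4) = (|0 - 2|^4 + |1 - 4|^4)^(1/4)
= (2^4 + 3^4)^(1/4) = (16 + 81)^(1/4) = (97)^(1/4) ≈ 3.1383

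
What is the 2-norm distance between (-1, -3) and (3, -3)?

(Σ|x_i - y_i|^2)^(1/2) = (|-1 - 3|^2 + |-3 - (-3)|^2)^(1/2)
= (4^2 + 0^2)^(1/2) = (16 + 0)^(1/2) = (16)^(1/2) = 4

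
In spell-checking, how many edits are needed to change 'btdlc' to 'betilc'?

Let D[i][j] be the edit distance between the first i characters of 'btdlc' and the first j characters of 'betilc', with D[i][0] = i, D[0][j] = j, and D[i][j] = D[i-1][j-1] if the characters match, else 1 + min(D[i-1][j], D[i][j-1], D[i-1][j-1]). Filling the table (rows: prefixes of 'btdlc', columns: prefixes of 'betilc'):
     ε  b  e  t  i  l  c
  ε  0  1  2  3  4  5  6
  b  1  0  1  2  3  4  5
  t  2  1  1  1  2  3  4
  d  3  2  2  2  2  3  4
  l  4  3  3  3  3  2  3
  c  5  4  4  4  4  3  2
The bottom-right entry gives D[5][6] = 2, so no sequence of fewer than 2 edits works. Backtracking through the table gives one optimal edit sequence (2 edits):
  btdlc → betdlc (ins e @2)
  betdlc → betilc (sub d→i @4)
Edit distance = 2.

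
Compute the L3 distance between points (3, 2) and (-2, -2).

(Σ|x_i - y_i|^3)^(1/3) = (|3 - (-2)|^3 + |2 - (-2)|^3)^(1/3)
= (5^3 + 4^3)^(1/3) = (125 + 64)^(1/3) = (189)^(1/3) ≈ 5.7388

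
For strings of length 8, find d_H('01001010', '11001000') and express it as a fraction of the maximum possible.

Differing positions: 1, 7. Hamming distance = 2. The maximum possible Hamming distance for length-8 strings is 8, so d_H/8 = 2/8 = 0.25.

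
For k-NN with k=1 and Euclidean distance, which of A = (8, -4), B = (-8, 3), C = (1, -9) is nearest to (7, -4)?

Distances: d(A) = 1, d(B) ≈ 16.5529, d(C) ≈ 7.8102. Nearest: A = (8, -4) with distance 1.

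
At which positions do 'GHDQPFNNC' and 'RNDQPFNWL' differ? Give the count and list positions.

Differing positions: 1, 2, 8, 9. Hamming distance = 4.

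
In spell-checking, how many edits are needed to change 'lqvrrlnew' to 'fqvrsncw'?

Let D[i][j] be the edit distance between the first i characters of 'lqvrrlnew' and the first j characters of 'fqvrsncw', with D[i][0] = i, D[0][j] = j, and D[i][j] = D[i-1][j-1] if the characters match, else 1 + min(D[i-1][j], D[i][j-1], D[i-1][j-1]). Filling the table (rows: prefixes of 'lqvrrlnew', columns: prefixes of 'fqvrsncw'):
     ε  f  q  v  r  s  n  c  w
  ε  0  1  2  3  4  5  6  7  8
  l  1  1  2  3  4  5  6  7  8
  q  2  2  1  2  3  4  5  6  7
  v  3  3  2  1  2  3  4  5  6
  r  4  4  3  2  1  2  3  4  5
  r  5  5  4  3  2  2  3  4  5
  l  6  6  5  4  3  3  3  4  5
  n  7  7  6  5  4  4  3  4  5
  e  8  8  7  6  5  5  4  4  5
  w  9  9  8  7  6  6  5  5  4
The bottom-right entry gives D[9][8] = 4, so no sequence of fewer than 4 edits works. Backtracking through the table gives one optimal edit sequence (4 edits):
  lqvrrlnew → fqvrrlnew (sub l→f @1)
  fqvrrlnew → fqvrlnew (del r @4)
  fqvrlnew → fqvrsnew (sub l→s @5)
  fqvrsnew → fqvrsncw (sub e→c @7)
Edit distance = 4.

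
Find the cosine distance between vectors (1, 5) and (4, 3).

With u = (1, 5), v = (4, 3):
u·v = 1·4 + 5·3 = 4 + 15 = 19.
|u| = √(1² + 5²) = √26, |v| = √(4² + 3²) = √25, so |u||v| = √(26·25) = √650.
cos θ = (u·v)/(|u||v|) = 19/√650 ≈ 0.7452
Cosine distance = 1 - cos θ ≈ 1 - 0.7452 = 0.2548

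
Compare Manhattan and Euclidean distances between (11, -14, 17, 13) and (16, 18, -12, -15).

L1 = |11 - 16| + |-14 - 18| + |17 - (-12)| + |13 - (-15)| = 5 + 32 + 29 + 28 = 94
L2 = √(5² + 32² + 29² + 28²) = √2674 ≈ 51.7107
L1 ≥ L2 always (equality iff movement is along one axis); L1 > L2 here.
Ratio L1/L2 = 94/√2674 ≈ 1.8178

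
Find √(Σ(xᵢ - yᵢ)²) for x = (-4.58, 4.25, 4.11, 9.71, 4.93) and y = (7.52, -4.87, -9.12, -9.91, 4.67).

√(Σ(x_i - y_i)²) = √((-4.58 - 7.52)² + (4.25 - (-4.87))² + (4.11 - (-9.12))² + (9.71 - (-9.91))² + (4.93 - 4.67)²)
= √((-12.1)² + 9.12² + 13.23² + 19.62² + 0.26²) = √(146.41 + 83.1744 + 175.0329 + 384.9444 + 0.0676) = √789.6293 ≈ 28.1003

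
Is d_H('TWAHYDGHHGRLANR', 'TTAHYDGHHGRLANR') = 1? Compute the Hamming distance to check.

Differing positions: 2. Hamming distance = 1, so the claim is true.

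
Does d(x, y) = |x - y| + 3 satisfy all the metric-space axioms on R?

No. d fails identity of indiscernibles (specifically d(x,x) = 0): d(3, 3) = |3 - 3| + 3 = 0 + 3 = 3 ≠ 0.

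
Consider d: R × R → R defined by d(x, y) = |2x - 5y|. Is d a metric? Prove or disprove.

No. d fails symmetry: d(5, 8) = |2·5 - 5·8| = |-30| = 30, but d(8, 5) = |2·8 - 5·5| = |-9| = 9. Since 30 ≠ 9, d(x,y) ≠ d(y,x) in general.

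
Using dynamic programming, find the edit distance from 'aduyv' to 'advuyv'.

Let D[i][j] be the edit distance between the first i characters of 'aduyv' and the first j characters of 'advuyv', with D[i][0] = i, D[0][j] = j, and D[i][j] = D[i-1][j-1] if the characters match, else 1 + min(D[i-1][j], D[i][j-1], D[i-1][j-1]). Filling the table (rows: prefixes of 'aduyv', columns: prefixes of 'advuyv'):
     ε  a  d  v  u  y  v
  ε  0  1  2  3  4  5  6
  a  1  0  1  2  3  4  5
  d  2  1  0  1  2  3  4
  u  3  2  1  1  1  2  3
  y  4  3  2  2  2  1  2
  v  5  4  3  2  3  2  1
The bottom-right entry gives D[5][6] = 1, so no sequence of fewer than 1 edit works. Backtracking through the table gives one optimal edit sequence (1 edit):
  aduyv → advuyv (ins v @3)
Edit distance = 1.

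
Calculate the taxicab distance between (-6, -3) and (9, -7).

Σ|x_i - y_i| = |-6 - 9| + |-3 - (-7)| = 15 + 4 = 19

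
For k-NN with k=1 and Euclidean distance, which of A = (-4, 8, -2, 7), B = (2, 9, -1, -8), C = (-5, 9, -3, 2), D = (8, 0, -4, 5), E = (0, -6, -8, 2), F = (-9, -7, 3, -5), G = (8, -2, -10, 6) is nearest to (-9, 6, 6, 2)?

Distances: d(A) ≈ 10.8628, d(B) ≈ 16.7033, d(C) ≈ 10.2956, d(D) ≈ 20.8327, d(E) ≈ 20.5183, d(F) ≈ 15.0665, d(G) = 25. Nearest: C = (-5, 9, -3, 2) with distance 10.2956.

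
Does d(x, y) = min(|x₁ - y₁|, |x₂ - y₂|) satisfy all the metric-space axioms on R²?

No. d fails identity of indiscernibles: take x = (-4, 0) and y = (-4, 3). Then d(x,y) = min(|-4 - (-4)|, |0 - 3|) = min(0, 3) = 0, yet x ≠ y.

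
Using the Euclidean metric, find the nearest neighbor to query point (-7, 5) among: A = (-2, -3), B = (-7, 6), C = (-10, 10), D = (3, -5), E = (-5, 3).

Distances: d(A) ≈ 9.434, d(B) = 1, d(C) ≈ 5.831, d(D) ≈ 14.1421, d(E) ≈ 2.8284. Nearest: B = (-7, 6) with distance 1.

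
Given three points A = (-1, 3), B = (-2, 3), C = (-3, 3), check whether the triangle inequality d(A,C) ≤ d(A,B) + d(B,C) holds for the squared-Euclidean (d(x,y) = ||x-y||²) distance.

d(A,B) = 1² + 0² = 1, d(B,C) = 1² + 0² = 1, d(A,C) = 2² + 0² = 4.
d(A,C) = 4 > 1 + 1 = 2. Triangle inequality is VIOLATED. (Squared-Euclidean is not a metric — this is a counterexample.)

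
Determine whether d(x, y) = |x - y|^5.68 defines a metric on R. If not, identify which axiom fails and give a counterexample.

No. d(x,y) = |x-y|^5.68 fails the triangle inequality since p = 5.68 > 1. Counterexample: x = -2, y = 8, z = 17. d(x,z) = |-2 - 17|^5.68 = 19^5.68 ≈ 18336669.3343, but d(x,y) + d(y,z) = 10^5.68 + 9^5.68 ≈ 478630.0923 + 263085.8278 = 741715.9201. Since 18336669.3343 > 741715.9201, the triangle inequality is violated.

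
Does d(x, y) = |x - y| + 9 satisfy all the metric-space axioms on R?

No. d fails identity of indiscernibles (specifically d(x,x) = 0): d(1, 1) = |1 - 1| + 9 = 0 + 9 = 9 ≠ 0.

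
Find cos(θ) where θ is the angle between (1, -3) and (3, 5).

With u = (1, -3), v = (3, 5):
u·v = 1·3 + (-3)·5 = 3 + (-15) = -12.
|u| = √(1² + (-3)²) = √10, |v| = √(3² + 5²) = √34, so |u||v| = √(10·34) = √340.
cos θ = (u·v)/(|u||v|) = -12/√340 ≈ -0.6508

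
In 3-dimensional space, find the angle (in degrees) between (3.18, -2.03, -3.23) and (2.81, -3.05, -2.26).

With u = (3.18, -2.03, -3.23), v = (2.81, -3.05, -2.26):
u·v = 3.18·2.81 + (-2.03)·(-3.05) + (-3.23)·(-2.26) = 8.9358 + 6.1915 + 7.2998 = 22.4271.
|u| = √(3.18² + (-2.03)² + (-3.23)²) = √(10.1124 + 4.1209 + 10.4329) = √24.6662, |v| = √(2.81² + (-3.05)² + (-2.26)²) = √(7.8961 + 9.3025 + 5.1076) = √22.3062.
cos θ = (u·v)/(|u||v|) = 22.4271/(√24.6662·√22.3062) ≈ 0.956113
θ = arccos(0.956113) ≈ 17.04°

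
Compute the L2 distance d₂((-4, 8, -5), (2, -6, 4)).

√(Σ(x_i - y_i)²) = √((-4 - 2)² + (8 - (-6))² + (-5 - 4)²)
= √((-6)² + 14² + (-9)²) = √(36 + 196 + 81) = √313 ≈ 17.6918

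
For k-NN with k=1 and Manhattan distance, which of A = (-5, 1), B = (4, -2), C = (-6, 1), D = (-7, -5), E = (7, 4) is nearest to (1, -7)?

Distances: d(A) = 14, d(B) = 8, d(C) = 15, d(D) = 10, d(E) = 17. Nearest: B = (4, -2) with distance 8.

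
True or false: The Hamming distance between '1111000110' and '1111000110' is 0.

Differing positions: none. Hamming distance = 0, so the claim is true.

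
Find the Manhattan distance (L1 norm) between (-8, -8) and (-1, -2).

Σ|x_i - y_i| = |-8 - (-1)| + |-8 - (-2)| = 7 + 6 = 13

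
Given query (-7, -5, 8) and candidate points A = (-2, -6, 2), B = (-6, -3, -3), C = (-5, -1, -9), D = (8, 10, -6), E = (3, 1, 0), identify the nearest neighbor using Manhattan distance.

Distances: d(A) = 12, d(B) = 14, d(C) = 23, d(D) = 44, d(E) = 24. Nearest: A = (-2, -6, 2) with distance 12.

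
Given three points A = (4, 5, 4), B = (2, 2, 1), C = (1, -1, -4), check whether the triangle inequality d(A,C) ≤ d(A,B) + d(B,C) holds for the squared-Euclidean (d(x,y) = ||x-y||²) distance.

d(A,B) = 2² + 3² + 3² = 22, d(B,C) = 1² + 3² + 5² = 35, d(A,C) = 3² + 6² + 8² = 109.
d(A,C) = 109 > 22 + 35 = 57. Triangle inequality is VIOLATED. (Squared-Euclidean is not a metric — this is a counterexample.)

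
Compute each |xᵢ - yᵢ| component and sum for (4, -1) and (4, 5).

Σ|x_i - y_i| = |4 - 4| + |-1 - 5| = 0 + 6 = 6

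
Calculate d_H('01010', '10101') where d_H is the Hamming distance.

Differing positions: 1, 2, 3, 4, 5. Hamming distance = 5.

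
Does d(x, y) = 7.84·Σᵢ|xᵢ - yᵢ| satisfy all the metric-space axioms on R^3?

Yes. The L1 (Manhattan) norm induces a metric on R^3, and multiplying a metric by a positive constant 7.84 > 0 preserves all four axioms: non-negativity (7.84·||x-y|| ≥ 0), identity (7.84·||x-y|| = 0 ⟺ ||x-y|| = 0 ⟺ x = y), symmetry (||x-y|| = ||y-x||), and the triangle inequality (7.84·||x-z|| ≤ 7.84·||x-y|| + 7.84·||y-z||). So d is a metric.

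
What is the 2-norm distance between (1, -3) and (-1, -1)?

(Σ|x_i - y_i|^2)^(1/2) = (|1 - (-1)|^2 + |-3 - (-1)|^2)^(1/2)
= (2^2 + 2^2)^(1/2) = (4 + 4)^(1/2) = (8)^(1/2) ≈ 2.8284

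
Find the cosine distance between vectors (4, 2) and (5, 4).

With u = (4, 2), v = (5, 4):
u·v = 4·5 + 2·4 = 20 + 8 = 28.
|u| = √(4² + 2²) = √20, |v| = √(5² + 4²) = √41, so |u||v| = √(20·41) = √820.
cos θ = (u·v)/(|u||v|) = 28/√820 ≈ 0.9778
Cosine distance = 1 - cos θ ≈ 1 - 0.9778 = 0.0222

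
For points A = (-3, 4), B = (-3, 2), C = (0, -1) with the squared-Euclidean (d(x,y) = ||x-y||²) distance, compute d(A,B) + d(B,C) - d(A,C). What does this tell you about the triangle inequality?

d(A,B) = 0² + 2² = 4, d(B,C) = 3² + 3² = 18, d(A,C) = 3² + 5² = 34.
d(A,B) + d(B,C) - d(A,C) = 4 + 18 - 34 = 22 - 34 = -12. This is < 0, so the triangle inequality FAILS for these points (squared-Euclidean is not a metric).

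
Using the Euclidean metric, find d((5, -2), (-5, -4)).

√(Σ(x_i - y_i)²) = √((5 - (-5))² + (-2 - (-4))²)
= √(10² + 2²) = √(100 + 4) = √104 ≈ 10.198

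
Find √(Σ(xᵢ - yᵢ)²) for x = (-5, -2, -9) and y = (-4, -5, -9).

√(Σ(x_i - y_i)²) = √((-5 - (-4))² + (-2 - (-5))² + (-9 - (-9))²)
= √((-1)² + 3² + 0²) = √(1 + 9 + 0) = √10 ≈ 3.1623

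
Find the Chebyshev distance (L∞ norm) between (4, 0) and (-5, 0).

max(|x_i - y_i|) = max(|4 - (-5)|, |0 - 0|) = max(9, 0) = 9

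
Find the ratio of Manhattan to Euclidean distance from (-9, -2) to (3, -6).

L1 = |-9 - 3| + |-2 - (-6)| = 12 + 4 = 16
L2 = √(12² + 4²) = √160 ≈ 12.6491
L1 ≥ L2 always (equality iff movement is along one axis); L1 > L2 here.
Ratio L1/L2 = 16/√160 ≈ 1.2649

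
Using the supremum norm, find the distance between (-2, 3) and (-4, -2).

max(|x_i - y_i|) = max(|-2 - (-4)|, |3 - (-2)|) = max(2, 5) = 5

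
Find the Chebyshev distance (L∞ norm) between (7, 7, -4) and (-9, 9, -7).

max(|x_i - y_i|) = max(|7 - (-9)|, |7 - 9|, |-4 - (-7)|) = max(16, 2, 3) = 16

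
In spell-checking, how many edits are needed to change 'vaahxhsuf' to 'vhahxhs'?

Let D[i][j] be the edit distance between the first i characters of 'vaahxhsuf' and the first j characters of 'vhahxhs', with D[i][0] = i, D[0][j] = j, and D[i][j] = D[i-1][j-1] if the characters match, else 1 + min(D[i-1][j], D[i][j-1], D[i-1][j-1]). Filling the table (rows: prefixes of 'vaahxhsuf', columns: prefixes of 'vhahxhs'):
     ε  v  h  a  h  x  h  s
  ε  0  1  2  3  4  5  6  7
  v  1  0  1  2  3  4  5  6
  a  2  1  1  1  2  3  4  5
  a  3  2  2  1  2  3  4  5
  h  4  3  2  2  1  2  3  4
  x  5  4  3  3  2  1  2  3
  h  6  5  4  4  3  2  1  2
  s  7  6  5  5  4  3  2  1
  u  8  7  6  6  5  4  3  2
  f  9  8  7  7  6  5  4  3
The bottom-right entry gives D[9][7] = 3, so no sequence of fewer than 3 edits works. Backtracking through the table gives one optimal edit sequence (3 edits):
  vaahxhsuf → vhahxhsuf (sub a→h @2)
  vhahxhsuf → vhahxhsf (del u @8)
  vhahxhsf → vhahxhs (del f @8)
Edit distance = 3.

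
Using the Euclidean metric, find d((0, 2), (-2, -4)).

√(Σ(x_i - y_i)²) = √((0 - (-2))² + (2 - (-4))²)
= √(2² + 6²) = √(4 + 36) = √40 ≈ 6.3246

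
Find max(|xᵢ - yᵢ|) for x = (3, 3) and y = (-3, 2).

max(|x_i - y_i|) = max(|3 - (-3)|, |3 - 2|) = max(6, 1) = 6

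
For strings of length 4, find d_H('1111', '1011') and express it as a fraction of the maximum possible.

Differing positions: 2. Hamming distance = 1. The maximum possible Hamming distance for length-4 strings is 4, so d_H/4 = 1/4 = 0.25.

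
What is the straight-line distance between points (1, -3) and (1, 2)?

√(Σ(x_i - y_i)²) = √((1 - 1)² + (-3 - 2)²)
= √(0² + (-5)²) = √(0 + 25) = √25 = 5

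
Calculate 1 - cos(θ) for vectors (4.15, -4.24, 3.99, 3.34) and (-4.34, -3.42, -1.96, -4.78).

With u = (4.15, -4.24, 3.99, 3.34), v = (-4.34, -3.42, -1.96, -4.78):
u·v = 4.15·(-4.34) + (-4.24)·(-3.42) + 3.99·(-1.96) + 3.34·(-4.78) = (-18.011) + 14.5008 + (-7.8204) + (-15.9652) = -27.2958.
|u| = √(4.15² + (-4.24)² + 3.99² + 3.34²) = √(17.2225 + 17.9776 + 15.9201 + 11.1556) = √62.2758, |v| = √((-4.34)² + (-3.42)² + (-1.96)² + (-4.78)²) = √(18.8356 + 11.6964 + 3.8416 + 22.8484) = √57.222.
cos θ = (u·v)/(|u||v|) = -27.2958/(√62.2758·√57.222) ≈ -0.4573
Cosine distance = 1 - cos θ ≈ 1 - (-0.4573) = 1.4573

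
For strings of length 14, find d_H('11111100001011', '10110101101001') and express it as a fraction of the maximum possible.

Differing positions: 2, 5, 8, 9, 13. Hamming distance = 5. The maximum possible Hamming distance for length-14 strings is 14, so d_H/14 = 5/14 ≈ 0.3571.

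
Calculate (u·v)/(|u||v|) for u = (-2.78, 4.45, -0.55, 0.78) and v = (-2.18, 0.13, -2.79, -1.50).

With u = (-2.78, 4.45, -0.55, 0.78), v = (-2.18, 0.13, -2.79, -1.50):
u·v = (-2.78)·(-2.18) + 4.45·0.13 + (-0.55)·(-2.79) + 0.78·(-1.5) = 6.0604 + 0.5785 + 1.5345 + (-1.17) = 7.0034.
|u| = √((-2.78)² + 4.45² + (-0.55)² + 0.78²) = √(7.7284 + 19.8025 + 0.3025 + 0.6084) = √28.4418, |v| = √((-2.18)² + 0.13² + (-2.79)² + (-1.5)²) = √(4.7524 + 0.0169 + 7.7841 + 2.25) = √14.8034.
cos θ = (u·v)/(|u||v|) = 7.0034/(√28.4418·√14.8034) ≈ 0.3413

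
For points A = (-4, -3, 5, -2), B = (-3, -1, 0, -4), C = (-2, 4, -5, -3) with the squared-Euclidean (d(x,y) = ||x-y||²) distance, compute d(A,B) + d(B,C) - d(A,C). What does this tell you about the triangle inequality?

d(A,B) = 1² + 2² + 5² + 2² = 34, d(B,C) = 1² + 5² + 5² + 1² = 52, d(A,C) = 2² + 7² + 10² + 1² = 154.
d(A,B) + d(B,C) - d(A,C) = 34 + 52 - 154 = 86 - 154 = -68. This is < 0, so the triangle inequality FAILS for these points (squared-Euclidean is not a metric).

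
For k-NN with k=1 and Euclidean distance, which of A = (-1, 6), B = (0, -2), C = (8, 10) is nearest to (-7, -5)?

Distances: d(A) ≈ 12.53, d(B) ≈ 7.6158, d(C) ≈ 21.2132. Nearest: B = (0, -2) with distance 7.6158.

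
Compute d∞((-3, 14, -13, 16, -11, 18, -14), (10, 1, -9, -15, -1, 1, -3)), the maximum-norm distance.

max(|x_i - y_i|) = max(|-3 - 10|, |14 - 1|, |-13 - (-9)|, |16 - (-15)|, |-11 - (-1)|, |18 - 1|, |-14 - (-3)|) = max(13, 13, 4, 31, 10, 17, 11) = 31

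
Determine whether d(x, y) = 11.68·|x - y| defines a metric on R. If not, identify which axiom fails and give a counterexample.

Yes. Since |x - y| is a metric on R and 11.68 > 0, the positive scalar multiple 11.68·|x - y| is also a metric: scaling by a positive constant preserves non-negativity, identity (d=0 ⟺ |x-y|=0 ⟺ x=y), symmetry, and the triangle inequality.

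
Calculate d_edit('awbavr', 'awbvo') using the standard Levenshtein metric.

Let D[i][j] be the edit distance between the first i characters of 'awbavr' and the first j characters of 'awbvo', with D[i][0] = i, D[0][j] = j, and D[i][j] = D[i-1][j-1] if the characters match, else 1 + min(D[i-1][j], D[i][j-1], D[i-1][j-1]). Filling the table (rows: prefixes of 'awbavr', columns: prefixes of 'awbvo'):
     ε  a  w  b  v  o
  ε  0  1  2  3  4  5
  a  1  0  1  2  3  4
  w  2  1  0  1  2  3
  b  3  2  1  0  1  2
  a  4  3  2  1  1  2
  v  5  4  3  2  1  2
  r  6  5  4  3  2  2
The bottom-right entry gives D[6][5] = 2, so no sequence of fewer than 2 edits works. Backtracking through the table gives one optimal edit sequence (2 edits):
  awbavr → awbvr (del a @4)
  awbvr → awbvo (sub r→o @5)
Edit distance = 2.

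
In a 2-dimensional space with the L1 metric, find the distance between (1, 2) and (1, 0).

Σ|x_i - y_i| = |1 - 1| + |2 - 0| = 0 + 2 = 2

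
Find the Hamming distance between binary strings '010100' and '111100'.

Differing positions: 1, 3. Hamming distance = 2.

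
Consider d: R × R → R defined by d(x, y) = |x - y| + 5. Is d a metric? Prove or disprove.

No. d fails identity of indiscernibles (specifically d(x,x) = 0): d(6, 6) = |6 - 6| + 5 = 0 + 5 = 5 ≠ 0.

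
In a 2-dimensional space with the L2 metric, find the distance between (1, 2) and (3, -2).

(Σ|x_i - y_i|^2)^(1/2) = (|1 - 3|^2 + |2 - (-2)|^2)^(1/2)
= (2^2 + 4^2)^(1/2) = (4 + 16)^(1/2) = (20)^(1/2) ≈ 4.4721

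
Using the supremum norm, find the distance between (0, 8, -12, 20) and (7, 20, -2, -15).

max(|x_i - y_i|) = max(|0 - 7|, |8 - 20|, |-12 - (-2)|, |20 - (-15)|) = max(7, 12, 10, 35) = 35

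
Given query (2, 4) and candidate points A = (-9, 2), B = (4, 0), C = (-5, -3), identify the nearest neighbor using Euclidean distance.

Distances: d(A) ≈ 11.1803, d(B) ≈ 4.4721, d(C) ≈ 9.8995. Nearest: B = (4, 0) with distance 4.4721.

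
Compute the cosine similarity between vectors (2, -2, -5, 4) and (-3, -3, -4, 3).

With u = (2, -2, -5, 4), v = (-3, -3, -4, 3):
u·v = 2·(-3) + (-2)·(-3) + (-5)·(-4) + 4·3 = (-6) + 6 + 20 + 12 = 32.
|u| = √(2² + (-2)² + (-5)² + 4²) = √49, |v| = √((-3)² + (-3)² + (-4)² + 3²) = √43, so |u||v| = √(49·43) = √2107.
cos θ = (u·v)/(|u||v|) = 32/√2107 ≈ 0.6971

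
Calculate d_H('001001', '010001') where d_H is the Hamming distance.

Differing positions: 2, 3. Hamming distance = 2.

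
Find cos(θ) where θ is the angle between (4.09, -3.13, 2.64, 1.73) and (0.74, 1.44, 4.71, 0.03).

With u = (4.09, -3.13, 2.64, 1.73), v = (0.74, 1.44, 4.71, 0.03):
u·v = 4.09·0.74 + (-3.13)·1.44 + 2.64·4.71 + 1.73·0.03 = 3.0266 + (-4.5072) + 12.4344 + 0.0519 = 11.0057.
|u| = √(4.09² + (-3.13)² + 2.64² + 1.73²) = √(16.7281 + 9.7969 + 6.9696 + 2.9929) = √36.4875, |v| = √(0.74² + 1.44² + 4.71² + 0.03²) = √(0.5476 + 2.0736 + 22.1841 + 0.0009) = √24.8062.
cos θ = (u·v)/(|u||v|) = 11.0057/(√36.4875·√24.8062) ≈ 0.3658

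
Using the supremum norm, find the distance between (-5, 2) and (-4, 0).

max(|x_i - y_i|) = max(|-5 - (-4)|, |2 - 0|) = max(1, 2) = 2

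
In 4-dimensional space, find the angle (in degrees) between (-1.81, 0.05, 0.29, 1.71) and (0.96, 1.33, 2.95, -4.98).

With u = (-1.81, 0.05, 0.29, 1.71), v = (0.96, 1.33, 2.95, -4.98):
u·v = (-1.81)·0.96 + 0.05·1.33 + 0.29·2.95 + 1.71·(-4.98) = (-1.7376) + 0.0665 + 0.8555 + (-8.5158) = -9.3314.
|u| = √((-1.81)² + 0.05² + 0.29² + 1.71²) = √(3.2761 + 0.0025 + 0.0841 + 2.9241) = √6.2868, |v| = √(0.96² + 1.33² + 2.95² + (-4.98)²) = √(0.9216 + 1.7689 + 8.7025 + 24.8004) = √36.1934.
cos θ = (u·v)/(|u||v|) = -9.3314/(√6.2868·√36.1934) ≈ -0.618611
θ = arccos(-0.618611) ≈ 128.21°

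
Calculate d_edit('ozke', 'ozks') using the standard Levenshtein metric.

Let D[i][j] be the edit distance between the first i characters of 'ozke' and the first j characters of 'ozks', with D[i][0] = i, D[0][j] = j, and D[i][j] = D[i-1][j-1] if the characters match, else 1 + min(D[i-1][j], D[i][j-1], D[i-1][j-1]). Filling the table (rows: prefixes of 'ozke', columns: prefixes of 'ozks'):
     ε  o  z  k  s
  ε  0  1  2  3  4
  o  1  0  1  2  3
  z  2  1  0  1  2
  k  3  2  1  0  1
  e  4  3  2  1  1
The bottom-right entry gives D[4][4] = 1, so no sequence of fewer than 1 edit works. Backtracking through the table gives one optimal edit sequence (1 edit):
  ozke → ozks (sub e→s @4)
Edit distance = 1.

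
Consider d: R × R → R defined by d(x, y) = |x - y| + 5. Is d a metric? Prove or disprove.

No. d fails identity of indiscernibles (specifically d(x,x) = 0): d(8, 8) = |8 - 8| + 5 = 0 + 5 = 5 ≠ 0.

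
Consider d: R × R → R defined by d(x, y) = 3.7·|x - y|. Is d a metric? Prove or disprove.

Yes. Since |x - y| is a metric on R and 3.7 > 0, the positive scalar multiple 3.7·|x - y| is also a metric: scaling by a positive constant preserves non-negativity, identity (d=0 ⟺ |x-y|=0 ⟺ x=y), symmetry, and the triangle inequality.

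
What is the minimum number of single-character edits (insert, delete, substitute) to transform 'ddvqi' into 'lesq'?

Let D[i][j] be the edit distance between the first i characters of 'ddvqi' and the first j characters of 'lesq', with D[i][0] = i, D[0][j] = j, and D[i][j] = D[i-1][j-1] if the characters match, else 1 + min(D[i-1][j], D[i][j-1], D[i-1][j-1]). Filling the table (rows: prefixes of 'ddvqi', columns: prefixes of 'lesq'):
     ε  l  e  s  q
  ε  0  1  2  3  4
  d  1  1  2  3  4
  d  2  2  2  3  4
  v  3  3  3  3  4
  q  4  4  4  4  3
  i  5  5  5  5  4
The bottom-right entry gives D[5][4] = 4, so no sequence of fewer than 4 edits works. Backtracking through the table gives one optimal edit sequence (4 edits):
  ddvqi → ldvqi (sub d→l @1)
  ldvqi → levqi (sub d→e @2)
  levqi → lesqi (sub v→s @3)
  lesqi → lesq (del i @5)
Edit distance = 4.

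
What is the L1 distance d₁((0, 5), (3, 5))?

Σ|x_i - y_i| = |0 - 3| + |5 - 5| = 3 + 0 = 3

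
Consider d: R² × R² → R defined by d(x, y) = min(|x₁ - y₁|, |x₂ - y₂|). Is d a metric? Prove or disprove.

No. d fails identity of indiscernibles: take x = (5, 0) and y = (5, 5). Then d(x,y) = min(|5 - 5|, |0 - 5|) = min(0, 5) = 0, yet x ≠ y.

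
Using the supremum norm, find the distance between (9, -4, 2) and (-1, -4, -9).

max(|x_i - y_i|) = max(|9 - (-1)|, |-4 - (-4)|, |2 - (-9)|) = max(10, 0, 11) = 11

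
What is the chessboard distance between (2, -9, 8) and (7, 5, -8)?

max(|x_i - y_i|) = max(|2 - 7|, |-9 - 5|, |8 - (-8)|) = max(5, 14, 16) = 16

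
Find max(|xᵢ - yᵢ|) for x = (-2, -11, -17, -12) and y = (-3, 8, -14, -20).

max(|x_i - y_i|) = max(|-2 - (-3)|, |-11 - 8|, |-17 - (-14)|, |-12 - (-20)|) = max(1, 19, 3, 8) = 19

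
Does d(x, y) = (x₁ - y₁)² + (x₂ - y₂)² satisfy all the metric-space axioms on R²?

No. The squared Euclidean distance fails the triangle inequality. Counterexample: x = (0, 0), y = (5, 3), z = (10, 6). d(x,z) = 10² + 6² = 136, but d(x,y) + d(y,z) = (5² + 3²) + (5² + 3²) = 34 + 34 = 68. Since 136 > 68, the triangle inequality is violated. (Note: √d, the ordinary Euclidean distance, IS a metric.)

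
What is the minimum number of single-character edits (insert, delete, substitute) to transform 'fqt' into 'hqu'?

Let D[i][j] be the edit distance between the first i characters of 'fqt' and the first j characters of 'hqu', with D[i][0] = i, D[0][j] = j, and D[i][j] = D[i-1][j-1] if the characters match, else 1 + min(D[i-1][j], D[i][j-1], D[i-1][j-1]). Filling the table (rows: prefixes of 'fqt', columns: prefixes of 'hqu'):
     ε  h  q  u
  ε  0  1  2  3
  f  1  1  2  3
  q  2  2  1  2
  t  3  3  2  2
The bottom-right entry gives D[3][3] = 2, so no sequence of fewer than 2 edits works. Backtracking through the table gives one optimal edit sequence (2 edits):
  fqt → hqt (sub f→h @1)
  hqt → hqu (sub t→u @3)
Edit distance = 2.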